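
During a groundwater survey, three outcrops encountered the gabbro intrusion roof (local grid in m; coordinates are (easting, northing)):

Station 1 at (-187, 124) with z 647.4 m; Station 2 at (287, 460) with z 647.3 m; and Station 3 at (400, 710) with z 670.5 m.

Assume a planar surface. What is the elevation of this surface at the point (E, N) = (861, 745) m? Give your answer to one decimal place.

630.5 m

Two edge vectors: Station 1→Station 2 = (474, 336, -0.1), Station 1→Station 3 = (587, 586, 23.1).
Normal n = (Station 1→Station 2) × (Station 1→Station 3) = (7820.2, -11008.1, 80532).
So ∂z/∂E = −n_x/n_z = −0.09711 and ∂z/∂N = −n_y/n_z = 0.13669.
Intercept c from Station 1: 647.4 − 18.16 − 16.95 = 612.29.
At (861, 745): z = −83.6 + 101.8 + 612.29 = 630.5 m.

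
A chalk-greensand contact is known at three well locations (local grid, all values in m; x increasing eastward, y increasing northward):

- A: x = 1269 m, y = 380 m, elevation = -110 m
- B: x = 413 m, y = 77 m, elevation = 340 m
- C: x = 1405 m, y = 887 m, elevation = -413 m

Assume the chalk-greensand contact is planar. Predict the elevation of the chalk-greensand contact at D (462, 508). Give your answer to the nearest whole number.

106 m

Two edge vectors: A→B = (-856, -303, 450), A→C = (136, 507, -303).
Normal n = (A→B) × (A→C) = (-136341, -198168, -392784).
So ∂z/∂x = −n_x/n_z = −0.34711 and ∂z/∂y = −n_y/n_z = −0.50452.
Intercept c from A: -110 + 440.49 + 191.72 = 522.21.
At (462, 508): z = −160.4 − 256.3 + 522.21 = 105.5 m.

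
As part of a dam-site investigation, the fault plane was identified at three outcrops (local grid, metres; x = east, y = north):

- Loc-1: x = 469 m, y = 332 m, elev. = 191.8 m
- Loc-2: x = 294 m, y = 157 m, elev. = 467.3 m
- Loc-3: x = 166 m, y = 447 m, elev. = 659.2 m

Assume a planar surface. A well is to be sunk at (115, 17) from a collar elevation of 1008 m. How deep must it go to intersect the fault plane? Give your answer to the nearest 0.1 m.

Let the plane be z = a·x + b·y + c.
Loc-2−Loc-1: −175a − 175b = 275.5;  Loc-3−Loc-1: −303a + 115b = 467.4.
Solving gives a = −1.55130, b = −0.02299.
Then c = 191.8 − a·469 − b·332 = 926.99.
At (115, 17): z_contact = −178.40 − 0.39 + 926.99 = 748.20 m.
Depth below ground = 1008 − 748.20 = 259.8 m.

259.8 m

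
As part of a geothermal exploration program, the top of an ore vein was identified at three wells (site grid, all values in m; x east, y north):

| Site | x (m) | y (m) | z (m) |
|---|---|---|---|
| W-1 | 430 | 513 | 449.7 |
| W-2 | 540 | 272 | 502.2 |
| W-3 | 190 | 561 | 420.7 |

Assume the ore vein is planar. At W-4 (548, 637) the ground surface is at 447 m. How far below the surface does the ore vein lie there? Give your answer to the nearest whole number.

Two edge vectors: W-1→W-2 = (110, -241, 52.5), W-1→W-3 = (-240, 48, -29).
Normal n = (W-1→W-2) × (W-1→W-3) = (4469, -9410, -52560).
So ∂z/∂x = −n_x/n_z = 0.08503 and ∂z/∂y = −n_y/n_z = −0.17903.
Intercept c from W-1: 449.7 − 36.56 + 91.84 = 504.98.
At (548, 637): z_contact = 46.6 − 114.0 + 504.98 = 437.5 m.
Depth below ground = 447 − 437.5 = 9 m.

9 m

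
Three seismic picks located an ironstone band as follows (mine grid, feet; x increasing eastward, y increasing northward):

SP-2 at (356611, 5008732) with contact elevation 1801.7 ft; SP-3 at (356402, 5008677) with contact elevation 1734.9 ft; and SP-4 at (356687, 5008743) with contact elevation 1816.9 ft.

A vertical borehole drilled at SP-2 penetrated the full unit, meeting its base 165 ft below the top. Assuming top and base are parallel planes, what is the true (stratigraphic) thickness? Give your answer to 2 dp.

116.00 ft

Let the plane be z = a·x + b·y + c.
SP-3−SP-2: −209a − 55b = −66.8;  SP-4−SP-2: 76a + 11b = 15.2.
Solving gives a = 0.05380, b = 1.01010.
|∇z| = √(a²+b²) = 1.01153, so dip δ = arctan(1.01153) = 45.33°.
True thickness = vertical thickness × cos δ = 165 × cos 45.33° = 116.00 ft.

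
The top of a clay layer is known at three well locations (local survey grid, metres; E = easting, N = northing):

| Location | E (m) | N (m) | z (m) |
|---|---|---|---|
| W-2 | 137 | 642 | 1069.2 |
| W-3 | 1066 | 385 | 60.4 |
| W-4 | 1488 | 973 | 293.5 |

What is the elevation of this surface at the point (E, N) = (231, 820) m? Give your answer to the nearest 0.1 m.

1167.3 m

Let the plane be z = a·E + b·N + c.
W-3−W-2: 929a − 257b = −1008.8;  W-4−W-2: 1351a + 331b = −775.7.
Solving gives a = −0.814515, b = 0.980995.
Then c = 1069.2 − a·137 − b·642 = 550.99.
At (231, 820): z = −188.2 + 804.4 + 550.99 = 1167.3 m.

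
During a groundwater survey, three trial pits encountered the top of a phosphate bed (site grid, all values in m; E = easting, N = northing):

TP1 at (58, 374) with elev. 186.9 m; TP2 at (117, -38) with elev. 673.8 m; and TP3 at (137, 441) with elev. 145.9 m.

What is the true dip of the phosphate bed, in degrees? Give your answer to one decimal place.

50.2°

Let the plane be z = a·E + b·N + c.
TP2−TP1: 59a − 412b = 486.9;  TP3−TP1: 79a + 67b = −41.
Solving gives a = 0.43096, b = −1.12008.
Gradient magnitude |∇z| = √(a² + b²) = √(0.18572 + 1.25458) = 1.20013.
True dip = arctan(1.20013) = 50.2°, dipping toward NNW (azimuth ≈ 339°).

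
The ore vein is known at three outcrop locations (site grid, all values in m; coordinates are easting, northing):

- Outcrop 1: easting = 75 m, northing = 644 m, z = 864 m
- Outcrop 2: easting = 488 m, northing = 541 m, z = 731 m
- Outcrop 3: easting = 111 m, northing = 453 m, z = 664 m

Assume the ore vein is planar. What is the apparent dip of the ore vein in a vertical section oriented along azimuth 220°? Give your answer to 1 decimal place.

Let the plane be z = a·easting + b·northing + c.
Outcrop 2−Outcrop 1: 413a − 103b = −133;  Outcrop 3−Outcrop 1: 36a − 191b = −200.
Solving gives a = −0.06389, b = 1.03508.
Unit vector along 220° is (sin 220°, cos 220°) = (-0.6428, -0.7660).
Slope in that direction = a·(-0.6428) + b·(-0.7660) = −0.75185.
Apparent dip = arctan|0.75185| = 36.9° (true dip is 46.0°, so apparent ≤ true as expected).

36.9°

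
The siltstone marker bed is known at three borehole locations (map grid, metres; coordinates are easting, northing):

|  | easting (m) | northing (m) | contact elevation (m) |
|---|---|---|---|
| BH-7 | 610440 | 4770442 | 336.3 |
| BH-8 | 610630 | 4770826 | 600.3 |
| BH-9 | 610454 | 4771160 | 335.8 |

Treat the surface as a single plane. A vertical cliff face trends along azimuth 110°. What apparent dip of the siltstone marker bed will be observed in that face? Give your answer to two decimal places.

Two edge vectors: BH-7→BH-8 = (190, 384, 264), BH-7→BH-9 = (14, 718, -0.5).
Normal n = (BH-7→BH-8) × (BH-7→BH-9) = (-189744, 3791, 131044).
So ∂z/∂easting = −n_x/n_z = 1.44794 and ∂z/∂northing = −n_y/n_z = −0.02893.
Unit vector along 110° is (sin 110°, cos 110°) = (0.9397, -0.3420).
Slope in that direction = a·(0.9397) + b·(-0.3420) = 1.37051.
Apparent dip = arctan|1.37051| = 53.88° (true dip is 55.4°, so apparent ≤ true as expected).

53.88°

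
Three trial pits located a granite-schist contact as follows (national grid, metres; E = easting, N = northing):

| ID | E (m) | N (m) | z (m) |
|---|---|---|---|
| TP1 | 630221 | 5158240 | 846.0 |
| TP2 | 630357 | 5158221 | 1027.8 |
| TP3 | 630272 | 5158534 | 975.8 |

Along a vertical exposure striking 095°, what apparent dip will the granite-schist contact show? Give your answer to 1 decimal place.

53.3°

Two edge vectors: TP1→TP2 = (136, -19, 181.8), TP1→TP3 = (51, 294, 129.8).
Normal n = (TP1→TP2) × (TP1→TP3) = (-55915.4, -8381, 40953).
So ∂z/∂E = −n_x/n_z = 1.36536 and ∂z/∂N = −n_y/n_z = 0.20465.
Unit vector along 095° is (sin 95°, cos 95°) = (0.9962, -0.0872).
Slope in that direction = a·(0.9962) + b·(-0.0872) = 1.34232.
Apparent dip = arctan|1.34232| = 53.3° (true dip is 54.1°, so apparent ≤ true as expected).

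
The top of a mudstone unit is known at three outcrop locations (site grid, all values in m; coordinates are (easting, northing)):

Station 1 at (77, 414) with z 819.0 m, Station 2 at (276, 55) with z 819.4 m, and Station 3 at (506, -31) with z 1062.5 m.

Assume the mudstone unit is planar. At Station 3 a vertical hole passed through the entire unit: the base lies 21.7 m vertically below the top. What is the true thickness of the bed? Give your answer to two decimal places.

11.91 m

Let the plane be z = a·E + b·N + c.
Station 2−Station 1: 199a − 359b = 0.4;  Station 3−Station 1: 429a − 445b = 243.5.
Solving gives a = 1.33278, b = 0.73767.
|∇z| = √(a²+b²) = 1.52331, so dip δ = arctan(1.52331) = 56.72°.
True thickness = vertical thickness × cos δ = 21.7 × cos 56.72° = 11.91 m.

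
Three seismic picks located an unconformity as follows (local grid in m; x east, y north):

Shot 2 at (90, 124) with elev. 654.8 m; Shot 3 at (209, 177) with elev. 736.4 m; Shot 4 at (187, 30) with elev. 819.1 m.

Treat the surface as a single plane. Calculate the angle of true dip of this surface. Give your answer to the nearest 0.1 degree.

Let the plane be z = a·x + b·y + c.
Shot 3−Shot 2: 119a + 53b = 81.6;  Shot 4−Shot 2: 97a − 94b = 164.3.
Solving gives a = 1.00314, b = −0.71272.
Gradient magnitude |∇z| = √(a² + b²) = √(1.00629 + 0.50796) = 1.23055.
True dip = arctan(1.23055) = 50.9°, dipping toward NW (azimuth ≈ 305°).

50.9°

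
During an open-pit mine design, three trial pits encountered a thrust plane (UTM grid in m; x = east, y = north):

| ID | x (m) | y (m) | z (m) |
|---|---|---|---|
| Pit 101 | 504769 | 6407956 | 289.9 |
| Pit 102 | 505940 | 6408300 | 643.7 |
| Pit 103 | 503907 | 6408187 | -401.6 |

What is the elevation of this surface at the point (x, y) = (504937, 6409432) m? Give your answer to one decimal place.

Two edge vectors: Pit 101→Pit 102 = (1171, 344, 353.8), Pit 101→Pit 103 = (-862, 231, -691.5).
Normal n = (Pit 101→Pit 102) × (Pit 101→Pit 103) = (-319603.8, 504770.9, 567029).
So ∂z/∂x = −n_x/n_z = 0.563646304 and ∂z/∂y = −n_y/n_z = −0.890202970.
Intercept c from Pit 101: 289.9 − 284511.18 + 5704381.46 = 5420160.18.
At (504937, 6409432): z = 284605.9 − 5705695.4 + 5420160.18 = -929.3 m.

-929.3 m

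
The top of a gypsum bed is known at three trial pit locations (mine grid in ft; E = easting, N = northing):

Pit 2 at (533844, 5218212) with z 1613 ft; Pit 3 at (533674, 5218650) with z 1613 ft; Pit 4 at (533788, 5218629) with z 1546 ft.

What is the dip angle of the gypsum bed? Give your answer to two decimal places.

Let the plane be z = a·E + b·N + c.
Pit 3−Pit 2: −170a + 438b = 0;  Pit 4−Pit 2: −56a + 417b = −67.
Solving gives a = −0.63298, b = −0.24568.
Gradient magnitude |∇z| = √(a² + b²) = √(0.40066 + 0.06036) = 0.67898.
True dip = arctan(0.67898) = 34.18°, dipping toward ENE (azimuth ≈ 069°).

34.18°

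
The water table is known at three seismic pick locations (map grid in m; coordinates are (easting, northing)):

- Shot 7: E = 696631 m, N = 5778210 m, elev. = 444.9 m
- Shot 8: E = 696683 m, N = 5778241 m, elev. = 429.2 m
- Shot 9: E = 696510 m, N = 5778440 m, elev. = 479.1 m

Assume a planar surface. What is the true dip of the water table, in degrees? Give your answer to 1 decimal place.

Let the plane be z = a·E + b·N + c.
Shot 8−Shot 7: 52a + 31b = −15.7;  Shot 9−Shot 7: −121a + 230b = 34.2.
Solving gives a = −0.29732, b = −0.00772.
Gradient magnitude |∇z| = √(a² + b²) = √(0.08840 + 0.00006) = 0.29742.
True dip = arctan(0.29742) = 16.6°, dipping toward E (azimuth ≈ 089°).

16.6°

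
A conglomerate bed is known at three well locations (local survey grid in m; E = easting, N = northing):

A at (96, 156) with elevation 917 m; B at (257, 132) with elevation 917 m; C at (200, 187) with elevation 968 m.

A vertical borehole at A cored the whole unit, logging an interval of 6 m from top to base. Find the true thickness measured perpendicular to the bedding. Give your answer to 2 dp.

Let the plane be z = a·E + b·N + c.
B−A: 161a − 24b = 0;  C−A: 104a + 31b = 51.
Solving gives a = 0.16348, b = 1.09670.
|∇z| = √(a²+b²) = 1.10882, so dip δ = arctan(1.10882) = 47.95°.
True thickness = vertical thickness × cos δ = 6 × cos 47.95° = 4.02 m.

4.02 m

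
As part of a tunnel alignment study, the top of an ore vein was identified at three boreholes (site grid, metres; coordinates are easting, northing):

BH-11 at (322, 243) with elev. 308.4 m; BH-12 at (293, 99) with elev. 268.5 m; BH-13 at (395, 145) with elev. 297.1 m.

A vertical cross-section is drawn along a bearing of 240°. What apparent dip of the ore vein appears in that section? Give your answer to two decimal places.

15.08°

Let the plane be z = a·easting + b·northing + c.
BH-12−BH-11: −29a − 144b = −39.9;  BH-13−BH-11: 73a − 98b = −11.3.
Solving gives a = 0.17096, b = 0.24265.
Unit vector along 240° is (sin 240°, cos 240°) = (-0.8660, -0.5000).
Slope in that direction = a·(-0.8660) + b·(-0.5000) = −0.26938.
Apparent dip = arctan|0.26938| = 15.08° (true dip is 16.5°, so apparent ≤ true as expected).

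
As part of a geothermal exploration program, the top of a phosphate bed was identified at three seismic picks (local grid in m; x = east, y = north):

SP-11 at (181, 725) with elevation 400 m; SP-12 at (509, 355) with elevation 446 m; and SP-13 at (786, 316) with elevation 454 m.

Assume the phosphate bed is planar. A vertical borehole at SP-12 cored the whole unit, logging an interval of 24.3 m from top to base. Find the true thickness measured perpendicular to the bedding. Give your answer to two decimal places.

Let the plane be z = a·x + b·y + c.
SP-12−SP-11: 328a − 370b = 46;  SP-13−SP-11: 605a − 409b = 54.
Solving gives a = 0.01300, b = −0.11280.
|∇z| = √(a²+b²) = 0.11355, so dip δ = arctan(0.11355) = 6.48°.
True thickness = vertical thickness × cos δ = 24.3 × cos 6.48° = 24.14 m.

24.14 m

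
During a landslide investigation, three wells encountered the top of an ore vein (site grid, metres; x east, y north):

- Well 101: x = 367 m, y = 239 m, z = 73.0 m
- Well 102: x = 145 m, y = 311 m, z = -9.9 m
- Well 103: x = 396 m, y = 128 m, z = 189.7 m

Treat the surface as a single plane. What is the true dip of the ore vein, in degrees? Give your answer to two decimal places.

46.20°

Let the plane be z = a·x + b·y + c.
Well 102−Well 101: −222a + 72b = −82.9;  Well 103−Well 101: 29a − 111b = 116.7.
Solving gives a = 0.03545, b = −1.04209.
Gradient magnitude |∇z| = √(a² + b²) = √(0.00126 + 1.08595) = 1.04269.
True dip = arctan(1.04269) = 46.20°, dipping toward N (azimuth ≈ 358°).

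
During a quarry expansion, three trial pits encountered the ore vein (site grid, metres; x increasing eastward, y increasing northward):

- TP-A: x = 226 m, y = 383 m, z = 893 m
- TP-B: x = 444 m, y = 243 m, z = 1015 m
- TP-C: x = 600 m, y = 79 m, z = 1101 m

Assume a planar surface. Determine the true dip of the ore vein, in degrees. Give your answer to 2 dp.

Let the plane be z = a·x + b·y + c.
TP-B−TP-A: 218a − 140b = 122;  TP-C−TP-A: 374a − 304b = 208.
Solving gives a = 0.57274, b = 0.02041.
Gradient magnitude |∇z| = √(a² + b²) = √(0.32803 + 0.00042) = 0.57311.
True dip = arctan(0.57311) = 29.82°, dipping toward W (azimuth ≈ 268°).

29.82°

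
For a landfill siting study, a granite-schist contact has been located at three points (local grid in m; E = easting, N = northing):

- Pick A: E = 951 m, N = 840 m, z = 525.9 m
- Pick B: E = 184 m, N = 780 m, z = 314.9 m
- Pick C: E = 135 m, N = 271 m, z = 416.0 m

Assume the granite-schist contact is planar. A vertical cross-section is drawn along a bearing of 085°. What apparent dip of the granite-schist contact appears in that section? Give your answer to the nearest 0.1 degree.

15.2°

Two edge vectors: Pick A→Pick B = (-767, -60, -211), Pick A→Pick C = (-816, -569, -109.9).
Normal n = (Pick A→Pick B) × (Pick A→Pick C) = (-113465, 87882.7, 387463).
So ∂z/∂E = −n_x/n_z = 0.29284 and ∂z/∂N = −n_y/n_z = −0.22682.
Unit vector along 085° is (sin 85°, cos 85°) = (0.9962, 0.0872).
Slope in that direction = a·(0.9962) + b·(0.0872) = 0.27196.
Apparent dip = arctan|0.27196| = 15.2° (true dip is 20.3°, so apparent ≤ true as expected).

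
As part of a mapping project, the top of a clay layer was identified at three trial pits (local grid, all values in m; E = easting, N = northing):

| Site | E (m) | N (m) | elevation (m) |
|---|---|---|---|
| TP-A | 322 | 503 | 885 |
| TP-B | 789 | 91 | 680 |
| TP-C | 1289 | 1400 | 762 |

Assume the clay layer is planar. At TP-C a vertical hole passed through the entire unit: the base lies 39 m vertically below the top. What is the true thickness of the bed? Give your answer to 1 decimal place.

Two edge vectors: TP-A→TP-B = (467, -412, -205), TP-A→TP-C = (967, 897, -123).
Normal n = (TP-A→TP-B) × (TP-A→TP-C) = (234561, -140794, 817303).
So ∂z/∂E = −n_x/n_z = −0.28699 and ∂z/∂N = −n_y/n_z = 0.17227.
|∇z| = √(a²+b²) = 0.33473, so dip δ = arctan(0.33473) = 18.51°.
True thickness = vertical thickness × cos δ = 39 × cos 18.51° = 37.0 m.

37.0 m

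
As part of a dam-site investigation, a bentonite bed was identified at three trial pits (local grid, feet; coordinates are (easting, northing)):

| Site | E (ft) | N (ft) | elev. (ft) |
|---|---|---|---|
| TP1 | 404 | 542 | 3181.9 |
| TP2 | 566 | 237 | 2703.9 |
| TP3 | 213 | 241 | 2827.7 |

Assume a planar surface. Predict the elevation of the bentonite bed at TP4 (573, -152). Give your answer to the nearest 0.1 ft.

Two edge vectors: TP1→TP2 = (162, -305, -478), TP1→TP3 = (-191, -301, -354.2).
Normal n = (TP1→TP2) × (TP1→TP3) = (-35847, 148678.4, -107017).
So ∂z/∂E = −n_x/n_z = −0.33497 and ∂z/∂N = −n_y/n_z = 1.38930.
Intercept c from TP1: 3181.9 + 135.33 − 753.00 = 2564.23.
At (573, -152): z = −191.9 − 211.2 + 2564.23 = 2161.1 ft.

2161.1 ft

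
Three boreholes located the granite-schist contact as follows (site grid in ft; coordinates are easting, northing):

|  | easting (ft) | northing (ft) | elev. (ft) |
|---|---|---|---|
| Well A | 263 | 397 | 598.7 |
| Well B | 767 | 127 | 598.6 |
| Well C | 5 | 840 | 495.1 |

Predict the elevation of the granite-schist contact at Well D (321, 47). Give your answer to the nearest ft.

707 ft

Two edge vectors: Well A→Well B = (504, -270, -0.1), Well A→Well C = (-258, 443, -103.6).
Normal n = (Well A→Well B) × (Well A→Well C) = (28016.3, 52240.2, 153612).
So ∂z/∂easting = −n_x/n_z = −0.18238 and ∂z/∂northing = −n_y/n_z = −0.34008.
Intercept c from Well A: 598.7 + 47.97 + 135.01 = 781.68.
At (321, 47): z = −58.5 − 16.0 + 781.68 = 707.1 ft.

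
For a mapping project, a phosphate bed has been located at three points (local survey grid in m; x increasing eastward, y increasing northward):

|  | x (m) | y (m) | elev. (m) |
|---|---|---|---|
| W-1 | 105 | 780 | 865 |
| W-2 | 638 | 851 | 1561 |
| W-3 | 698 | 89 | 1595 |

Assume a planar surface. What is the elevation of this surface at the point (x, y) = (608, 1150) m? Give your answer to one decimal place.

1539.3 m

Two edge vectors: W-1→W-2 = (533, 71, 696), W-1→W-3 = (593, -691, 730).
Normal n = (W-1→W-2) × (W-1→W-3) = (532766, 23638, -410406).
So ∂z/∂x = −n_x/n_z = 1.298144 and ∂z/∂y = −n_y/n_z = 0.057597.
Intercept c from W-1: 865 − 136.31 − 44.93 = 683.77.
At (608, 1150): z = 789.3 + 66.2 + 683.77 = 1539.3 m.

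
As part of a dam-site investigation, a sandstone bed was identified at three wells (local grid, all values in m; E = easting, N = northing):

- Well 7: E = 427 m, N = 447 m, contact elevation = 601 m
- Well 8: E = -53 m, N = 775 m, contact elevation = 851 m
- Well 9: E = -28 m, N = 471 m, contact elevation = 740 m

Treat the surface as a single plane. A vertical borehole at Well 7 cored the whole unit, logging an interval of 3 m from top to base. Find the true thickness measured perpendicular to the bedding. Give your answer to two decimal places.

2.74 m

Let the plane be z = a·E + b·N + c.
Well 8−Well 7: −480a + 328b = 250;  Well 9−Well 7: −455a + 24b = 139.
Solving gives a = −0.28748, b = 0.34149.
|∇z| = √(a²+b²) = 0.44639, so dip δ = arctan(0.44639) = 24.06°.
True thickness = vertical thickness × cos δ = 3 × cos 24.06° = 2.74 m.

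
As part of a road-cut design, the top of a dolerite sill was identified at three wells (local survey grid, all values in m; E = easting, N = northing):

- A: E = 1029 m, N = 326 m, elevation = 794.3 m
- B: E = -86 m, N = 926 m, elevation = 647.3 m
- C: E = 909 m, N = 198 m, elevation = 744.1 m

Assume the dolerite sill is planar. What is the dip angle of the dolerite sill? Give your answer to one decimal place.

16.1°

Two edge vectors: A→B = (-1115, 600, -147), A→C = (-120, -128, -50.2).
Normal n = (A→B) × (A→C) = (-48936, -38333, 214720).
So ∂z/∂E = −n_x/n_z = 0.22791 and ∂z/∂N = −n_y/n_z = 0.17853.
Gradient magnitude |∇z| = √(a² + b²) = √(0.05194 + 0.03187) = 0.28950.
True dip = arctan(0.28950) = 16.1°, dipping toward SW (azimuth ≈ 232°).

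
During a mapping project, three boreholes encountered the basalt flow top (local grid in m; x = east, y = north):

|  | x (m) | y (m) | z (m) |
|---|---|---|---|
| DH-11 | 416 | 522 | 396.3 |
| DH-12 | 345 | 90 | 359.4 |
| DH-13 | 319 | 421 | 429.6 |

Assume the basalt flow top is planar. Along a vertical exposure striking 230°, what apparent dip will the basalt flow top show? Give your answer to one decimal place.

16.1°

Let the plane be z = a·x + b·y + c.
DH-12−DH-11: −71a − 432b = −36.9;  DH-13−DH-11: −97a − 101b = 33.3.
Solving gives a = −0.52148, b = 0.17112.
Unit vector along 230° is (sin 230°, cos 230°) = (-0.7660, -0.6428).
Slope in that direction = a·(-0.7660) + b·(-0.6428) = 0.28948.
Apparent dip = arctan|0.28948| = 16.1° (true dip is 28.8°, so apparent ≤ true as expected).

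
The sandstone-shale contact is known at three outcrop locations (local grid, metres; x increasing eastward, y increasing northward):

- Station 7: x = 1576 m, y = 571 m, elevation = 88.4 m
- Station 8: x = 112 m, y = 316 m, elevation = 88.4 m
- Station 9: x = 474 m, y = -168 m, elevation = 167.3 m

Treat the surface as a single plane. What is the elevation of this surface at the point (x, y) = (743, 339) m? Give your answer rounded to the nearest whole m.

101 m

Let the plane be z = a·x + b·y + c.
Station 8−Station 7: −1464a − 255b = 0;  Station 9−Station 7: −1102a − 739b = 78.9.
Solving gives a = 0.02512, b = −0.14423.
Then c = 88.4 − a·1576 − b·571 = 131.16.
At (743, 339): z = 18.7 − 48.9 + 131.16 = 100.9 m.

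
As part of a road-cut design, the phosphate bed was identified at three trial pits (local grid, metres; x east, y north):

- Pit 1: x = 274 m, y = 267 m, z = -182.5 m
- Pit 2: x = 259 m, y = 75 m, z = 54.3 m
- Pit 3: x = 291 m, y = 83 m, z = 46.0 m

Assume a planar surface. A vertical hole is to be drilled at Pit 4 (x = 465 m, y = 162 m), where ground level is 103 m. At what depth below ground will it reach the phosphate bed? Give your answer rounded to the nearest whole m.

Two edge vectors: Pit 1→Pit 2 = (-15, -192, 236.8), Pit 1→Pit 3 = (17, -184, 228.5).
Normal n = (Pit 1→Pit 2) × (Pit 1→Pit 3) = (-300.8, 7453.1, 6024).
So ∂z/∂x = −n_x/n_z = 0.04993 and ∂z/∂y = −n_y/n_z = −1.23723.
Intercept c from Pit 1: -182.5 − 13.68 + 330.34 = 134.16.
At (465, 162): z_contact = 23.2 − 200.4 + 134.16 = -43.1 m.
Depth below ground = 103 − (-43.1) = 146 m.

146 m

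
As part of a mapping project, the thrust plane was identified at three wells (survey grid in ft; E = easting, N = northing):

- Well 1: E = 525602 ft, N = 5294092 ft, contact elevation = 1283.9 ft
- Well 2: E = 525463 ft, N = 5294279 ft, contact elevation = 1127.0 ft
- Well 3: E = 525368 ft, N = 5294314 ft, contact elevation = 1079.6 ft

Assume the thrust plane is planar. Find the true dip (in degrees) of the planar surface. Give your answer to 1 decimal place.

34.8°

Two edge vectors: Well 1→Well 2 = (-139, 187, -156.9), Well 1→Well 3 = (-234, 222, -204.3).
Normal n = (Well 1→Well 2) × (Well 1→Well 3) = (-3372.3, 8316.9, 12900).
So ∂z/∂E = −n_x/n_z = 0.26142 and ∂z/∂N = −n_y/n_z = −0.64472.
Gradient magnitude |∇z| = √(a² + b²) = √(0.06834 + 0.41567) = 0.69570.
True dip = arctan(0.69570) = 34.8°, dipping toward NNW (azimuth ≈ 338°).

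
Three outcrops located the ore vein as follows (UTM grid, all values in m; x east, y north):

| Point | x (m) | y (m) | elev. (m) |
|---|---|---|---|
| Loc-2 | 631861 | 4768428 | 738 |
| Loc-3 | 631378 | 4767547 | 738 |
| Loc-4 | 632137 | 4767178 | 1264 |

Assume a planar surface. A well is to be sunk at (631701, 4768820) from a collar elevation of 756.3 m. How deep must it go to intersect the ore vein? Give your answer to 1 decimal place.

223.4 m

Two edge vectors: Loc-2→Loc-3 = (-483, -881, 0), Loc-2→Loc-4 = (276, -1250, 526).
Normal n = (Loc-2→Loc-3) × (Loc-2→Loc-4) = (-463406, 254058, 846906).
So ∂z/∂x = −n_x/n_z = 0.547175247 and ∂z/∂y = −n_y/n_z = −0.299983705.
Intercept c from Loc-2: 738 − 345738.70 + 1430450.70 = 1085450.00.
At (631701, 4768820): z_contact = 345651.15 − 1430568.29 + 1085450.00 = 532.86 m.
Depth below ground = 756.3 − 532.86 = 223.4 m.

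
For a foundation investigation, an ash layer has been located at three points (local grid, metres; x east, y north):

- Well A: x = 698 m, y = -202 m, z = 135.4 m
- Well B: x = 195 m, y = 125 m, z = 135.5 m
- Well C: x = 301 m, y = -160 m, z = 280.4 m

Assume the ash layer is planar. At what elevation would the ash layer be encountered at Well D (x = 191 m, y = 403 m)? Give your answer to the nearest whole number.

-49 m

Let the plane be z = a·x + b·y + c.
Well B−Well A: −503a + 327b = 0.1;  Well C−Well A: −397a + 42b = 145.
Solving gives a = −0.43619, b = −0.67065.
Then c = 135.4 − a·698 − b·-202 = 304.39.
At (191, 403): z = −83.3 − 270.3 + 304.39 = -49.2 m.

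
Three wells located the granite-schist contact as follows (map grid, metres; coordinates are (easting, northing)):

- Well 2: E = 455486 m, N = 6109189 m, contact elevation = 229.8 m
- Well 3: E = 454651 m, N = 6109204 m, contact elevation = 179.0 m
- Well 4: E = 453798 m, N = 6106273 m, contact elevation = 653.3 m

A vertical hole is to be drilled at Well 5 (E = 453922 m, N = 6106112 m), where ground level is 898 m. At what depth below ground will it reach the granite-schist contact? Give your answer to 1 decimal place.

Let the plane be z = a·E + b·N + c.
Well 3−Well 2: −835a + 15b = −50.8;  Well 4−Well 2: −1688a − 2916b = 423.5.
Solving gives a = 0.057630051, b = −0.178593802.
Then c = 229.8 − a·455486 − b·6109189 = 1065043.41.
At (453922, 6106112): z_contact = 26159.55 − 1090513.76 + 1065043.41 = 689.20 m.
Depth below ground = 898 − 689.20 = 208.8 m.

208.8 m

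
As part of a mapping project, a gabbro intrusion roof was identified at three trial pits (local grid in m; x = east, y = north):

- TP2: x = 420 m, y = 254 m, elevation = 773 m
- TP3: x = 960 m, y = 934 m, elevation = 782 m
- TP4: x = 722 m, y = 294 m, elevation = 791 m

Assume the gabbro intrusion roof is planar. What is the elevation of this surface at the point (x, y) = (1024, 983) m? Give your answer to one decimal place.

784.3 m

Let the plane be z = a·x + b·y + c.
TP3−TP2: 540a + 680b = 9;  TP4−TP2: 302a + 40b = 18.
Solving gives a = 0.064650, b = −0.038104.
Then c = 773 − a·420 − b·254 = 755.53.
At (1024, 983): z = 66.2 − 37.5 + 755.53 = 784.3 m.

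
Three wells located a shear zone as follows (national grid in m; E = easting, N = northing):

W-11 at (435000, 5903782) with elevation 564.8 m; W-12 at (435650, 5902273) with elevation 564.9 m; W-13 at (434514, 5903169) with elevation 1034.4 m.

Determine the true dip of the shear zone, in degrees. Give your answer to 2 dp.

34.28°

Two edge vectors: W-11→W-12 = (650, -1509, 0.1), W-11→W-13 = (-486, -613, 469.6).
Normal n = (W-11→W-12) × (W-11→W-13) = (-708565.1, -305288.6, -1131824).
So ∂z/∂E = −n_x/n_z = −0.62604 and ∂z/∂N = −n_y/n_z = −0.26973.
Gradient magnitude |∇z| = √(a² + b²) = √(0.39192 + 0.07276) = 0.68167.
True dip = arctan(0.68167) = 34.28°, dipping toward ENE (azimuth ≈ 067°).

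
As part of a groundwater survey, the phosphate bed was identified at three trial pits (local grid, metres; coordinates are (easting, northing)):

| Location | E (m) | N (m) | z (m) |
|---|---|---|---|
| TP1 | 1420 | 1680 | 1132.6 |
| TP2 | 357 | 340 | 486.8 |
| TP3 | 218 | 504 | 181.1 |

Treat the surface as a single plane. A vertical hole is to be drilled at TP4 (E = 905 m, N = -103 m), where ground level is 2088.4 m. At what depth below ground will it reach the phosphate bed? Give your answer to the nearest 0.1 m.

529.2 m

Two edge vectors: TP1→TP2 = (-1063, -1340, -645.8), TP1→TP3 = (-1202, -1176, -951.5).
Normal n = (TP1→TP2) × (TP1→TP3) = (515549.2, -235192.9, -360592).
So ∂z/∂E = −n_x/n_z = 1.429730 and ∂z/∂N = −n_y/n_z = −0.652241.
Intercept c from TP1: 1132.6 − 2030.22 + 1095.76 = 198.15.
At (905, -103): z_contact = 1293.91 + 67.18 + 198.15 = 1559.23 m.
Depth below ground = 2088.4 − 1559.23 = 529.2 m.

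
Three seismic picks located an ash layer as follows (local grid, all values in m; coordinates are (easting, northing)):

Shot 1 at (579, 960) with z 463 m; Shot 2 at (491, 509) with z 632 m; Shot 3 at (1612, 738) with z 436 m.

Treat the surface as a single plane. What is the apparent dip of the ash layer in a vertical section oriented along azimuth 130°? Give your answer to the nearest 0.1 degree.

Let the plane be z = a·E + b·N + c.
Shot 2−Shot 1: −88a − 451b = 169;  Shot 3−Shot 1: 1033a − 222b = −27.
Solving gives a = −0.10238, b = −0.35475.
Unit vector along 130° is (sin 130°, cos 130°) = (0.7660, -0.6428).
Slope in that direction = a·(0.7660) + b·(-0.6428) = 0.14960.
Apparent dip = arctan|0.14960| = 8.5° (true dip is 20.3°, so apparent ≤ true as expected).

8.5°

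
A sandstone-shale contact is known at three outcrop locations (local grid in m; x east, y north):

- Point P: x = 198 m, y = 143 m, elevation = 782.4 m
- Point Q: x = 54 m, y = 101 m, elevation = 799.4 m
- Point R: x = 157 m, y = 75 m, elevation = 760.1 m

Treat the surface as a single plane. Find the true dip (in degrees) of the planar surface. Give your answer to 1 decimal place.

Two edge vectors: Point P→Point Q = (-144, -42, 17), Point P→Point R = (-41, -68, -22.3).
Normal n = (Point P→Point Q) × (Point P→Point R) = (2092.6, -3908.2, 8070).
So ∂z/∂x = −n_x/n_z = −0.25931 and ∂z/∂y = −n_y/n_z = 0.48429.
Gradient magnitude |∇z| = √(a² + b²) = √(0.06724 + 0.23453) = 0.54934.
True dip = arctan(0.54934) = 28.8°, dipping toward SSE (azimuth ≈ 152°).

28.8°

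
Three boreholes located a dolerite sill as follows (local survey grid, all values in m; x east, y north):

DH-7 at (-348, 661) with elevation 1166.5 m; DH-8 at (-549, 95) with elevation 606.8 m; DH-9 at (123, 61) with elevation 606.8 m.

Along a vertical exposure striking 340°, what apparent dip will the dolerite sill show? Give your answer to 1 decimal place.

41.9°

Let the plane be z = a·x + b·y + c.
DH-8−DH-7: −201a − 566b = −559.7;  DH-9−DH-7: 471a − 600b = −559.7.
Solving gives a = 0.04915, b = 0.97142.
Unit vector along 340° is (sin 340°, cos 340°) = (-0.3420, 0.9397).
Slope in that direction = a·(-0.3420) + b·(0.9397) = 0.89602.
Apparent dip = arctan|0.89602| = 41.9° (true dip is 44.2°, so apparent ≤ true as expected).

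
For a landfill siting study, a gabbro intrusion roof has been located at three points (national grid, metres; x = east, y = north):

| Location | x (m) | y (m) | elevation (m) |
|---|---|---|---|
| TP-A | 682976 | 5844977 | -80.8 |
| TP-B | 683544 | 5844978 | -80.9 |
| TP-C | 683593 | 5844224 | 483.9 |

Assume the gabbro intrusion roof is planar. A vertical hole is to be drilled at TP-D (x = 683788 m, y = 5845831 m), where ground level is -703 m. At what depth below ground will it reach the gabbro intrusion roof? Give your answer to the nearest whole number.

17 m

Let the plane be z = a·x + b·y + c.
TP-B−TP-A: 568a + 1b = −0.1;  TP-C−TP-A: 617a − 753b = 564.7.
Solving gives a = 0.00114260, b = −0.74899736.
Then c = -80.8 − a·682976 − b·5844977 = 4377011.20.
At (683788, 5845831): z_contact = 781.3 − 4378512.0 + 4377011.20 = -719.5 m.
Depth below ground = -703 − (-719.5) = 17 m.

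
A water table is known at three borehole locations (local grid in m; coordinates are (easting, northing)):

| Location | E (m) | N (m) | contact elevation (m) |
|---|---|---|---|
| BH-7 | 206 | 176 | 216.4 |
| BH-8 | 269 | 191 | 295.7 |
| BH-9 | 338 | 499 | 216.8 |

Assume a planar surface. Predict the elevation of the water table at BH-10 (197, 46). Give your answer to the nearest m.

Let the plane be z = a·E + b·N + c.
BH-8−BH-7: 63a + 15b = 79.3;  BH-9−BH-7: 132a + 323b = 0.4.
Solving gives a = 1.39408, b = −0.56848.
Then c = 216.4 − a·206 − b·176 = 29.27.
At (197, 46): z = 274.6 − 26.2 + 29.27 = 277.8 m.

278 m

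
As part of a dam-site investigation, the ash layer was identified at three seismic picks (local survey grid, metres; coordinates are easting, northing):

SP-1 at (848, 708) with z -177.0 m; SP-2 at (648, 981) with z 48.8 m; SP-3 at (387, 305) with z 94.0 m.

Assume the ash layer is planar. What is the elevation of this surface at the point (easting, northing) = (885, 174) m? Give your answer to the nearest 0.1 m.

Let the plane be z = a·easting + b·northing + c.
SP-2−SP-1: −200a + 273b = 225.8;  SP-3−SP-1: −461a − 403b = 271.
Solving gives a = −0.79912, b = 0.24167.
Then c = -177 − a·848 − b·708 = 329.55.
At (885, 174): z = −707.2 + 42.1 + 329.55 = -335.6 m.

-335.6 m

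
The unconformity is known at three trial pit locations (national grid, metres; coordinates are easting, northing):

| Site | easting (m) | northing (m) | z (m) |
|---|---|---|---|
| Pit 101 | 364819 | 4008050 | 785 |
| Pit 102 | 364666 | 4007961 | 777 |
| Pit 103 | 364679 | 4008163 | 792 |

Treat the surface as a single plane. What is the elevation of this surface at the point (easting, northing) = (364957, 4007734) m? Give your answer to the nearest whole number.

Let the plane be z = a·easting + b·northing + c.
Pit 102−Pit 101: −153a − 89b = −8;  Pit 103−Pit 101: −140a + 113b = 7.
Solving gives a = 0.00944570, b = 0.07364953.
Then c = 785 − a·364819 − b·4008050 = −297851.99.
At (364957, 4007734): z = 3447.3 + 295167.7 − 297851.99 = 763.0 m.

763 m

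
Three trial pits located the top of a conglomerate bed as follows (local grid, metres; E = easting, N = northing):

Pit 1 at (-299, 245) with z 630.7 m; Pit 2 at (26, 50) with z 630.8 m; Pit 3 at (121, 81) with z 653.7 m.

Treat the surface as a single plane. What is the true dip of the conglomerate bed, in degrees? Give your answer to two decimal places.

16.87°

Let the plane be z = a·E + b·N + c.
Pit 2−Pit 1: 325a − 195b = 0.1;  Pit 3−Pit 1: 420a − 164b = 23.
Solving gives a = 0.15624, b = 0.25990.
Gradient magnitude |∇z| = √(a² + b²) = √(0.02441 + 0.06755) = 0.30325.
True dip = arctan(0.30325) = 16.87°, dipping toward SSW (azimuth ≈ 211°).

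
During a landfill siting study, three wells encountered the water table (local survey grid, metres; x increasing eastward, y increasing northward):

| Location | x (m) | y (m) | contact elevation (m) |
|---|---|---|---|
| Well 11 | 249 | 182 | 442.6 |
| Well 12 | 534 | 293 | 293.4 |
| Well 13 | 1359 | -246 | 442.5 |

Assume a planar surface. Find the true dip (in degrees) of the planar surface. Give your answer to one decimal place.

35.9°

Two edge vectors: Well 11→Well 12 = (285, 111, -149.2), Well 11→Well 13 = (1110, -428, -0.1).
Normal n = (Well 11→Well 12) × (Well 11→Well 13) = (-63868.7, -165583.5, -245190).
So ∂z/∂x = −n_x/n_z = −0.26049 and ∂z/∂y = −n_y/n_z = −0.67533.
Gradient magnitude |∇z| = √(a² + b²) = √(0.06785 + 0.45607) = 0.72382.
True dip = arctan(0.72382) = 35.9°, dipping toward NNE (azimuth ≈ 021°).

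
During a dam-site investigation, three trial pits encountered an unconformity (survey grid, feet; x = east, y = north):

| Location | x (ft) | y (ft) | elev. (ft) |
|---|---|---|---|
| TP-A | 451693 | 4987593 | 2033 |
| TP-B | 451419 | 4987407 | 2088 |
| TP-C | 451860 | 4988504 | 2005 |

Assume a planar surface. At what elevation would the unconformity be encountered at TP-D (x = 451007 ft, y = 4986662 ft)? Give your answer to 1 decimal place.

Two edge vectors: TP-A→TP-B = (-274, -186, 55), TP-A→TP-C = (167, 911, -28).
Normal n = (TP-A→TP-B) × (TP-A→TP-C) = (-44897, 1513, -218552).
So ∂z/∂x = −n_x/n_z = −0.205429371 and ∂z/∂y = −n_y/n_z = 0.006922838.
Intercept c from TP-A: 2033 + 92791.01 − 34528.30 = 60295.71.
At (451007, 4986662): z = −92650.1 + 34521.9 + 60295.71 = 2167.5 ft.

2167.5 ft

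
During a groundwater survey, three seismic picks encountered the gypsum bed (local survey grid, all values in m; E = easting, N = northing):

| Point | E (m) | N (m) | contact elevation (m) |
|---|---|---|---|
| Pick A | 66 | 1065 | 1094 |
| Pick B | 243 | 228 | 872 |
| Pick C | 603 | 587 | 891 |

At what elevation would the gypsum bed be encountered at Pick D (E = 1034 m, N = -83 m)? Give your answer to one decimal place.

Let the plane be z = a·E + b·N + c.
Pick B−Pick A: 177a − 837b = −222;  Pick C−Pick A: 537a − 478b = −203.
Solving gives a = −0.174846, b = 0.228258.
Then c = 1094 − a·66 − b·1065 = 862.44.
At (1034, -83): z = −180.8 − 18.9 + 862.44 = 662.7 m.

662.7 m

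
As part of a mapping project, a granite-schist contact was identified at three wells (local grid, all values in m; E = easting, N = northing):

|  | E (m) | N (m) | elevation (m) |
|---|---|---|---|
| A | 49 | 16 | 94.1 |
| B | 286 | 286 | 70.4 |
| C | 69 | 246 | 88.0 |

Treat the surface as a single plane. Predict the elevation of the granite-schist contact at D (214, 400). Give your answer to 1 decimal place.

73.7 m

Let the plane be z = a·E + b·N + c.
B−A: 237a + 270b = −23.7;  C−A: 20a + 230b = −6.1.
Solving gives a = −0.07746, b = −0.01979.
Then c = 94.1 − a·49 − b·16 = 98.21.
At (214, 400): z = −16.6 − 7.9 + 98.21 = 73.7 m.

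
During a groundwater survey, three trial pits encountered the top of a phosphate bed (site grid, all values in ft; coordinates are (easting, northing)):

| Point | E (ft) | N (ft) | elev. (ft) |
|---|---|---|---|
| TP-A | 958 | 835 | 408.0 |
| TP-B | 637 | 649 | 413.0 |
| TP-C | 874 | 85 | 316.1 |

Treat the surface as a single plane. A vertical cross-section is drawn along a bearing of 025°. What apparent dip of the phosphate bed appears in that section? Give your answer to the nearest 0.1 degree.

Let the plane be z = a·E + b·N + c.
TP-B−TP-A: −321a − 186b = 5;  TP-C−TP-A: −84a − 750b = −91.9.
Solving gives a = −0.09259, b = 0.13290.
Unit vector along 025° is (sin 25°, cos 25°) = (0.4226, 0.9063).
Slope in that direction = a·(0.4226) + b·(0.9063) = 0.08132.
Apparent dip = arctan|0.08132| = 4.6° (true dip is 9.2°, so apparent ≤ true as expected).

4.6°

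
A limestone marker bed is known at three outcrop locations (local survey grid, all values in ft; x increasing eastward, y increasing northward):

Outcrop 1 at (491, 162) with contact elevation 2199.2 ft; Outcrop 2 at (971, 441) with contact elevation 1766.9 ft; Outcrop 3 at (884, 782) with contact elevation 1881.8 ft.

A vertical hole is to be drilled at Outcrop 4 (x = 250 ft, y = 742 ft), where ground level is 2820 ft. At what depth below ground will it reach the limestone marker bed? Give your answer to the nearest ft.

Let the plane be z = a·x + b·y + c.
Outcrop 2−Outcrop 1: 480a + 279b = −432.3;  Outcrop 3−Outcrop 1: 393a + 620b = −317.4.
Solving gives a = −0.95487, b = 0.09333.
Then c = 2199.2 − a·491 − b·162 = 2652.92.
At (250, 742): z_contact = −238.7 + 69.3 + 2652.92 = 2483.5 ft.
Depth below ground = 2820 − 2483.5 = 337 ft.

337 ft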